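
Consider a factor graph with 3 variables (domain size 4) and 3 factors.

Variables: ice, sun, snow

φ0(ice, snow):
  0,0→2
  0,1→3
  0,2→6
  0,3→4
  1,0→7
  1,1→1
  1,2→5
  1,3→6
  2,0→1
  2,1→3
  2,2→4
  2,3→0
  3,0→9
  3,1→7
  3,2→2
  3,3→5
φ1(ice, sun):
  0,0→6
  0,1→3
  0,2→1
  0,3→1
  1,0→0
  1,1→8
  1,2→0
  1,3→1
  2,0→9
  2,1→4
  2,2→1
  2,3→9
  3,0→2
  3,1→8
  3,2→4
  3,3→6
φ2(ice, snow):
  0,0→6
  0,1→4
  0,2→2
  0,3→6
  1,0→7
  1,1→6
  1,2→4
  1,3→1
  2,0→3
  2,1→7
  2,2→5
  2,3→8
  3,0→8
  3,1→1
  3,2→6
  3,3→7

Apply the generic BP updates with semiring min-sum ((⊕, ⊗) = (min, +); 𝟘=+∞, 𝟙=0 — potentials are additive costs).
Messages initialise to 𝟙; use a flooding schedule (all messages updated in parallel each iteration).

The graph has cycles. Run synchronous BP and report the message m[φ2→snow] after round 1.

message @ round 1 = [3, 1, 2, 1]

init: all messages = 𝟙 over 4 values
r1 m[φ0→ice] = [2, 1, 0, 2]
r1 m[φ0→snow] = [1, 1, 2, 0]
r1 m[φ1→ice] = [1, 0, 1, 2]
r1 m[φ1→sun] = [0, 3, 0, 1]
r1 m[φ2→ice] = [2, 1, 3, 1]
r1 m[φ2→snow] = [3, 1, 2, 1]
r1 m[ice→φ0] = [0, 0, 0, 0]
r1 m[ice→φ1] = [0, 0, 0, 0]
r1 m[ice→φ2] = [0, 0, 0, 0]
r1 m[sun→φ1] = [0, 0, 0, 0]
r1 m[snow→φ0] = [0, 0, 0, 0]
r1 m[snow→φ2] = [0, 0, 0, 0]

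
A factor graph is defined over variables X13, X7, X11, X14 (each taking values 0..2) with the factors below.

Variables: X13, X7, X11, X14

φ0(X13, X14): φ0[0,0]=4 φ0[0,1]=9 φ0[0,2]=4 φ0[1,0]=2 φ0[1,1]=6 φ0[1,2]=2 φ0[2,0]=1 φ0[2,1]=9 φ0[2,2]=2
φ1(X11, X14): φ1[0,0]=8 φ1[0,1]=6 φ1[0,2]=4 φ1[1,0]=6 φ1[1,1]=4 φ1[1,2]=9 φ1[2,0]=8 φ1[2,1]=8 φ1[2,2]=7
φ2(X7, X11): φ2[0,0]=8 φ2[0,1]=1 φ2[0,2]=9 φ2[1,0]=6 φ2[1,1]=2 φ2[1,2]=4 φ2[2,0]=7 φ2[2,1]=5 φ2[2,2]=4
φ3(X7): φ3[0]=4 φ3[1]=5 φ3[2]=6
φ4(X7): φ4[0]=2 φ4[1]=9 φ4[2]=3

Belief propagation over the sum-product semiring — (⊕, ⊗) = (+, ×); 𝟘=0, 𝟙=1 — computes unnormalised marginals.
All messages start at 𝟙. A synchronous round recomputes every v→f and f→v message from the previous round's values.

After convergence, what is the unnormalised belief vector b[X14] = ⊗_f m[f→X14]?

b[X14] = [51800, 146496, 46400]

init: all messages = 𝟙 over 3 values
r1 m[φ0→X13] = [17, 10, 12]
r1 m[φ0→X14] = [7, 24, 8]
r1 m[φ1→X11] = [18, 19, 23]
r1 m[φ1→X14] = [22, 18, 20]
r1 m[φ2→X7] = [18, 12, 16]
r1 m[φ2→X11] = [21, 8, 17]
r1 m[φ3→X7] = [4, 5, 6]
r1 m[φ4→X7] = [2, 9, 3]
r1 m[X13→φ0] = [1, 1, 1]
r1 m[X7→φ2] = [1, 1, 1]
r1 m[X7→φ3] = [1, 1, 1]
r1 m[X7→φ4] = [1, 1, 1]
r1 m[X11→φ1] = [1, 1, 1]
r1 m[X11→φ2] = [1, 1, 1]
r1 m[X14→φ0] = [1, 1, 1]
r1 m[X14→φ1] = [1, 1, 1]
r2 m[φ0→X13] = [17, 10, 12]
r2 m[φ0→X14] = [7, 24, 8]
r2 m[φ1→X11] = [18, 19, 23]
r2 m[φ1→X14] = [22, 18, 20]
r2 m[φ2→X7] = [18, 12, 16]
r2 m[φ2→X11] = [21, 8, 17]
r2 m[φ3→X7] = [4, 5, 6]
r2 m[φ4→X7] = [2, 9, 3]
r2 m[X13→φ0] = [1, 1, 1]
r2 m[X7→φ2] = [8, 45, 18]
r2 m[X7→φ3] = [36, 108, 48]
r2 m[X7→φ4] = [72, 60, 96]
r2 m[X11→φ1] = [21, 8, 17]
r2 m[X11→φ2] = [18, 19, 23]
r2 m[X14→φ0] = [22, 18, 20]
r2 m[X14→φ1] = [7, 24, 8]
r3 m[φ0→X13] = [330, 192, 224]
r3 m[φ0→X14] = [7, 24, 8]
r3 m[φ1→X11] = [232, 210, 304]
r3 m[φ1→X14] = [352, 294, 275]
r3 m[φ2→X7] = [370, 238, 313]
r3 m[φ2→X11] = [460, 188, 324]
r3 m[φ3→X7] = [4, 5, 6]
r3 m[φ4→X7] = [2, 9, 3]
r3 m[X13→φ0] = [1, 1, 1]
r3 m[X7→φ2] = [8, 45, 18]
r3 m[X7→φ3] = [36, 108, 48]
r3 m[X7→φ4] = [72, 60, 96]
r3 m[X11→φ1] = [21, 8, 17]
r3 m[X11→φ2] = [18, 19, 23]
r3 m[X14→φ0] = [22, 18, 20]
r3 m[X14→φ1] = [7, 24, 8]
r4 m[φ0→X13] = [330, 192, 224]
r4 m[φ0→X14] = [7, 24, 8]
r4 m[φ1→X11] = [232, 210, 304]
r4 m[φ1→X14] = [352, 294, 275]
r4 m[φ2→X7] = [370, 238, 313]
r4 m[φ2→X11] = [460, 188, 324]
r4 m[φ3→X7] = [4, 5, 6]
r4 m[φ4→X7] = [2, 9, 3]
r4 m[X13→φ0] = [1, 1, 1]
r4 m[X7→φ2] = [8, 45, 18]
r4 m[X7→φ3] = [740, 2142, 939]
r4 m[X7→φ4] = [1480, 1190, 1878]
r4 m[X11→φ1] = [460, 188, 324]
r4 m[X11→φ2] = [232, 210, 304]
r4 m[X14→φ0] = [352, 294, 275]
r4 m[X14→φ1] = [7, 24, 8]
r5 m[φ0→X13] = [5154, 3018, 3548]
r5 m[φ0→X14] = [7, 24, 8]
r5 m[φ1→X11] = [232, 210, 304]
r5 m[φ1→X14] = [7400, 6104, 5800]
r5 m[φ2→X7] = [4802, 3028, 3890]
r5 m[φ2→X11] = [460, 188, 324]
r5 m[φ3→X7] = [4, 5, 6]
r5 m[φ4→X7] = [2, 9, 3]
r5 m[X13→φ0] = [1, 1, 1]
r5 m[X7→φ2] = [8, 45, 18]
r5 m[X7→φ3] = [740, 2142, 939]
r5 m[X7→φ4] = [1480, 1190, 1878]
r5 m[X11→φ1] = [460, 188, 324]
r5 m[X11→φ2] = [232, 210, 304]
r5 m[X14→φ0] = [352, 294, 275]
r5 m[X14→φ1] = [7, 24, 8]
r6 m[φ0→X13] = [5154, 3018, 3548]
r6 m[φ0→X14] = [7, 24, 8]
r6 m[φ1→X11] = [232, 210, 304]
r6 m[φ1→X14] = [7400, 6104, 5800]
r6 m[φ2→X7] = [4802, 3028, 3890]
r6 m[φ2→X11] = [460, 188, 324]
r6 m[φ3→X7] = [4, 5, 6]
r6 m[φ4→X7] = [2, 9, 3]
r6 m[X13→φ0] = [1, 1, 1]
r6 m[X7→φ2] = [8, 45, 18]
r6 m[X7→φ3] = [9604, 27252, 11670]
r6 m[X7→φ4] = [19208, 15140, 23340]
r6 m[X11→φ1] = [460, 188, 324]
r6 m[X11→φ2] = [232, 210, 304]
r6 m[X14→φ0] = [7400, 6104, 5800]
r6 m[X14→φ1] = [7, 24, 8]
r7 m[φ0→X13] = [107736, 63024, 73936]
r7 m[φ0→X14] = [7, 24, 8]
r7 m[φ1→X11] = [232, 210, 304]
r7 m[φ1→X14] = [7400, 6104, 5800]
r7 m[φ2→X7] = [4802, 3028, 3890]
r7 m[φ2→X11] = [460, 188, 324]
r7 m[φ3→X7] = [4, 5, 6]
r7 m[φ4→X7] = [2, 9, 3]
r7 m[X13→φ0] = [1, 1, 1]
r7 m[X7→φ2] = [8, 45, 18]
r7 m[X7→φ3] = [9604, 27252, 11670]
r7 m[X7→φ4] = [19208, 15140, 23340]
r7 m[X11→φ1] = [460, 188, 324]
r7 m[X11→φ2] = [232, 210, 304]
r7 m[X14→φ0] = [7400, 6104, 5800]
r7 m[X14→φ1] = [7, 24, 8]
r8 m[φ0→X13] = [107736, 63024, 73936]
r8 m[φ0→X14] = [7, 24, 8]
r8 m[φ1→X11] = [232, 210, 304]
r8 m[φ1→X14] = [7400, 6104, 5800]
r8 m[φ2→X7] = [4802, 3028, 3890]
r8 m[φ2→X11] = [460, 188, 324]
r8 m[φ3→X7] = [4, 5, 6]
r8 m[φ4→X7] = [2, 9, 3]
r8 m[X13→φ0] = [1, 1, 1]
r8 m[X7→φ2] = [8, 45, 18]
r8 m[X7→φ3] = [9604, 27252, 11670]
r8 m[X7→φ4] = [19208, 15140, 23340]
r8 m[X11→φ1] = [460, 188, 324]
r8 m[X11→φ2] = [232, 210, 304]
r8 m[X14→φ0] = [7400, 6104, 5800]
r8 m[X14→φ1] = [7, 24, 8]
fixed point reached at round 8
b[X14] = ⊗ incoming = [51800, 146496, 46400]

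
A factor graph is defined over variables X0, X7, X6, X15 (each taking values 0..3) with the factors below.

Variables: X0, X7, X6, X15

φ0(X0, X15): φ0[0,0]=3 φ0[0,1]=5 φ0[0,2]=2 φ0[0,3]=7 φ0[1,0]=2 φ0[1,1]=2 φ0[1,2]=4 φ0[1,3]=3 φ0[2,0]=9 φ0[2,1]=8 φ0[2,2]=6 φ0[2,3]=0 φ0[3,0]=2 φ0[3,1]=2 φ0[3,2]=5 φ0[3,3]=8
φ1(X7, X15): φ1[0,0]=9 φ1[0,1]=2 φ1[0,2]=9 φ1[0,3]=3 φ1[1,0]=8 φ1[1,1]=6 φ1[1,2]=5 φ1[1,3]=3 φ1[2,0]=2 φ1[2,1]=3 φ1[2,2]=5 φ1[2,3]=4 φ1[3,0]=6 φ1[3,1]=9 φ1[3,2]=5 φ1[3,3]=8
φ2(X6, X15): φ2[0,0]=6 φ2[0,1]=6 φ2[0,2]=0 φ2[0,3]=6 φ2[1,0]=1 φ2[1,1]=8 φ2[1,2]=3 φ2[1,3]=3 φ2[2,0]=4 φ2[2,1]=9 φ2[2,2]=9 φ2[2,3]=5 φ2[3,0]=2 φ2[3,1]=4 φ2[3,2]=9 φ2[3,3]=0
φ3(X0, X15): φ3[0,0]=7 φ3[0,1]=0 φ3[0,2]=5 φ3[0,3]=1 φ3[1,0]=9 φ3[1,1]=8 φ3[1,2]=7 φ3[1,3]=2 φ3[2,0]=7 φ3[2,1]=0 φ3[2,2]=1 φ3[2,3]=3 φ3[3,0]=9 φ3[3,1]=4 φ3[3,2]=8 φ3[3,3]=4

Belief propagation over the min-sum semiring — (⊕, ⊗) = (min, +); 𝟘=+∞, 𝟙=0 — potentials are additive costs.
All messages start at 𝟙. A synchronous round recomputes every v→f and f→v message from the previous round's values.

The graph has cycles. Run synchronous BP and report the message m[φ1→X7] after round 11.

message @ round 11 = [28, 28, 28, 28]

init: all messages = 𝟙 over 4 values
r1 m[φ0→X0] = [2, 2, 0, 2]
r1 m[φ0→X15] = [2, 2, 2, 0]
r1 m[φ1→X7] = [2, 3, 2, 5]
r1 m[φ1→X15] = [2, 2, 5, 3]
r1 m[φ2→X6] = [0, 1, 4, 0]
r1 m[φ2→X15] = [1, 4, 0, 0]
r1 m[φ3→X0] = [0, 2, 0, 4]
r1 m[φ3→X15] = [7, 0, 1, 1]
r1 m[X0→φ0] = [0, 0, 0, 0]
r1 m[X0→φ3] = [0, 0, 0, 0]
r1 m[X7→φ1] = [0, 0, 0, 0]
r1 m[X6→φ2] = [0, 0, 0, 0]
r1 m[X15→φ0] = [0, 0, 0, 0]
r1 m[X15→φ1] = [0, 0, 0, 0]
r1 m[X15→φ2] = [0, 0, 0, 0]
r1 m[X15→φ3] = [0, 0, 0, 0]
r2 m[φ0→X0] = [2, 2, 0, 2]
r2 m[φ0→X15] = [2, 2, 2, 0]
r2 m[φ1→X7] = [2, 3, 2, 5]
r2 m[φ1→X15] = [2, 2, 5, 3]
r2 m[φ2→X6] = [0, 1, 4, 0]
r2 m[φ2→X15] = [1, 4, 0, 0]
r2 m[φ3→X0] = [0, 2, 0, 4]
r2 m[φ3→X15] = [7, 0, 1, 1]
r2 m[X0→φ0] = [0, 2, 0, 4]
r2 m[X0→φ3] = [2, 2, 0, 2]
r2 m[X7→φ1] = [0, 0, 0, 0]
r2 m[X6→φ2] = [0, 0, 0, 0]
r2 m[X15→φ0] = [10, 6, 6, 4]
r2 m[X15→φ1] = [10, 6, 3, 1]
r2 m[X15→φ2] = [11, 4, 8, 4]
r2 m[X15→φ3] = [5, 8, 7, 3]
r3 m[φ0→X0] = [8, 7, 4, 8]
r3 m[φ0→X15] = [3, 4, 2, 0]
r3 m[φ1→X7] = [4, 4, 5, 8]
r3 m[φ1→X15] = [2, 2, 5, 3]
r3 m[φ2→X6] = [8, 7, 9, 4]
r3 m[φ2→X15] = [1, 4, 0, 0]
r3 m[φ3→X0] = [4, 5, 6, 7]
r3 m[φ3→X15] = [7, 0, 1, 3]
r3 m[X0→φ0] = [0, 2, 0, 4]
r3 m[X0→φ3] = [2, 2, 0, 2]
r3 m[X7→φ1] = [0, 0, 0, 0]
r3 m[X6→φ2] = [0, 0, 0, 0]
r3 m[X15→φ0] = [10, 6, 6, 4]
r3 m[X15→φ1] = [10, 6, 3, 1]
r3 m[X15→φ2] = [11, 4, 8, 4]
r3 m[X15→φ3] = [5, 8, 7, 3]
r4 m[φ0→X0] = [8, 7, 4, 8]
r4 m[φ0→X15] = [3, 4, 2, 0]
r4 m[φ1→X7] = [4, 4, 5, 8]
r4 m[φ1→X15] = [2, 2, 5, 3]
r4 m[φ2→X6] = [8, 7, 9, 4]
r4 m[φ2→X15] = [1, 4, 0, 0]
r4 m[φ3→X0] = [4, 5, 6, 7]
r4 m[φ3→X15] = [7, 0, 1, 3]
r4 m[X0→φ0] = [4, 5, 6, 7]
r4 m[X0→φ3] = [8, 7, 4, 8]
r4 m[X7→φ1] = [0, 0, 0, 0]
r4 m[X6→φ2] = [0, 0, 0, 0]
r4 m[X15→φ0] = [10, 6, 6, 6]
r4 m[X15→φ1] = [11, 8, 3, 3]
r4 m[X15→φ2] = [12, 6, 8, 6]
r4 m[X15→φ3] = [6, 10, 7, 3]
r5 m[φ0→X0] = [8, 8, 6, 8]
r5 m[φ0→X15] = [7, 7, 6, 6]
r5 m[φ1→X7] = [6, 6, 7, 8]
r5 m[φ1→X15] = [2, 2, 5, 3]
r5 m[φ2→X6] = [8, 9, 11, 6]
r5 m[φ2→X15] = [1, 4, 0, 0]
r5 m[φ3→X0] = [4, 5, 6, 7]
r5 m[φ3→X15] = [11, 4, 5, 7]
r5 m[X0→φ0] = [4, 5, 6, 7]
r5 m[X0→φ3] = [8, 7, 4, 8]
r5 m[X7→φ1] = [0, 0, 0, 0]
r5 m[X6→φ2] = [0, 0, 0, 0]
r5 m[X15→φ0] = [10, 6, 6, 6]
r5 m[X15→φ1] = [11, 8, 3, 3]
r5 m[X15→φ2] = [12, 6, 8, 6]
r5 m[X15→φ3] = [6, 10, 7, 3]
r6 m[φ0→X0] = [8, 8, 6, 8]
r6 m[φ0→X15] = [7, 7, 6, 6]
r6 m[φ1→X7] = [6, 6, 7, 8]
r6 m[φ1→X15] = [2, 2, 5, 3]
r6 m[φ2→X6] = [8, 9, 11, 6]
r6 m[φ2→X15] = [1, 4, 0, 0]
r6 m[φ3→X0] = [4, 5, 6, 7]
r6 m[φ3→X15] = [11, 4, 5, 7]
r6 m[X0→φ0] = [4, 5, 6, 7]
r6 m[X0→φ3] = [8, 8, 6, 8]
r6 m[X7→φ1] = [0, 0, 0, 0]
r6 m[X6→φ2] = [0, 0, 0, 0]
r6 m[X15→φ0] = [14, 10, 10, 10]
r6 m[X15→φ1] = [19, 15, 11, 13]
r6 m[X15→φ2] = [20, 13, 16, 16]
r6 m[X15→φ3] = [10, 13, 11, 9]
r7 m[φ0→X0] = [12, 12, 10, 12]
r7 m[φ0→X15] = [7, 7, 6, 6]
r7 m[φ1→X7] = [16, 16, 16, 16]
r7 m[φ1→X15] = [2, 2, 5, 3]
r7 m[φ2→X6] = [16, 19, 21, 16]
r7 m[φ2→X15] = [1, 4, 0, 0]
r7 m[φ3→X0] = [10, 11, 12, 13]
r7 m[φ3→X15] = [13, 6, 7, 9]
r7 m[X0→φ0] = [4, 5, 6, 7]
r7 m[X0→φ3] = [8, 8, 6, 8]
r7 m[X7→φ1] = [0, 0, 0, 0]
r7 m[X6→φ2] = [0, 0, 0, 0]
r7 m[X15→φ0] = [14, 10, 10, 10]
r7 m[X15→φ1] = [19, 15, 11, 13]
r7 m[X15→φ2] = [20, 13, 16, 16]
r7 m[X15→φ3] = [10, 13, 11, 9]
r8 m[φ0→X0] = [12, 12, 10, 12]
r8 m[φ0→X15] = [7, 7, 6, 6]
r8 m[φ1→X7] = [16, 16, 16, 16]
r8 m[φ1→X15] = [2, 2, 5, 3]
r8 m[φ2→X6] = [16, 19, 21, 16]
r8 m[φ2→X15] = [1, 4, 0, 0]
r8 m[φ3→X0] = [10, 11, 12, 13]
r8 m[φ3→X15] = [13, 6, 7, 9]
r8 m[X0→φ0] = [10, 11, 12, 13]
r8 m[X0→φ3] = [12, 12, 10, 12]
r8 m[X7→φ1] = [0, 0, 0, 0]
r8 m[X6→φ2] = [0, 0, 0, 0]
r8 m[X15→φ0] = [16, 12, 12, 12]
r8 m[X15→φ1] = [21, 17, 13, 15]
r8 m[X15→φ2] = [22, 15, 18, 18]
r8 m[X15→φ3] = [10, 13, 11, 9]
r9 m[φ0→X0] = [14, 14, 12, 14]
r9 m[φ0→X15] = [13, 13, 12, 12]
r9 m[φ1→X7] = [18, 18, 18, 18]
r9 m[φ1→X15] = [2, 2, 5, 3]
r9 m[φ2→X6] = [18, 21, 23, 18]
r9 m[φ2→X15] = [1, 4, 0, 0]
r9 m[φ3→X0] = [10, 11, 12, 13]
r9 m[φ3→X15] = [17, 10, 11, 13]
r9 m[X0→φ0] = [10, 11, 12, 13]
r9 m[X0→φ3] = [12, 12, 10, 12]
r9 m[X7→φ1] = [0, 0, 0, 0]
r9 m[X6→φ2] = [0, 0, 0, 0]
r9 m[X15→φ0] = [16, 12, 12, 12]
r9 m[X15→φ1] = [21, 17, 13, 15]
r9 m[X15→φ2] = [22, 15, 18, 18]
r9 m[X15→φ3] = [10, 13, 11, 9]
r10 m[φ0→X0] = [14, 14, 12, 14]
r10 m[φ0→X15] = [13, 13, 12, 12]
r10 m[φ1→X7] = [18, 18, 18, 18]
r10 m[φ1→X15] = [2, 2, 5, 3]
r10 m[φ2→X6] = [18, 21, 23, 18]
r10 m[φ2→X15] = [1, 4, 0, 0]
r10 m[φ3→X0] = [10, 11, 12, 13]
r10 m[φ3→X15] = [17, 10, 11, 13]
r10 m[X0→φ0] = [10, 11, 12, 13]
r10 m[X0→φ3] = [14, 14, 12, 14]
r10 m[X7→φ1] = [0, 0, 0, 0]
r10 m[X6→φ2] = [0, 0, 0, 0]
r10 m[X15→φ0] = [20, 16, 16, 16]
r10 m[X15→φ1] = [31, 27, 23, 25]
r10 m[X15→φ2] = [32, 25, 28, 28]
r10 m[X15→φ3] = [16, 19, 17, 15]
r11 m[φ0→X0] = [18, 18, 16, 18]
r11 m[φ0→X15] = [13, 13, 12, 12]
r11 m[φ1→X7] = [28, 28, 28, 28]
r11 m[φ1→X15] = [2, 2, 5, 3]
r11 m[φ2→X6] = [28, 31, 33, 28]
r11 m[φ2→X15] = [1, 4, 0, 0]
r11 m[φ3→X0] = [16, 17, 18, 19]
r11 m[φ3→X15] = [19, 12, 13, 15]
r11 m[X0→φ0] = [10, 11, 12, 13]
r11 m[X0→φ3] = [14, 14, 12, 14]
r11 m[X7→φ1] = [0, 0, 0, 0]
r11 m[X6→φ2] = [0, 0, 0, 0]
r11 m[X15→φ0] = [20, 16, 16, 16]
r11 m[X15→φ1] = [31, 27, 23, 25]
r11 m[X15→φ2] = [32, 25, 28, 28]
r11 m[X15→φ3] = [16, 19, 17, 15]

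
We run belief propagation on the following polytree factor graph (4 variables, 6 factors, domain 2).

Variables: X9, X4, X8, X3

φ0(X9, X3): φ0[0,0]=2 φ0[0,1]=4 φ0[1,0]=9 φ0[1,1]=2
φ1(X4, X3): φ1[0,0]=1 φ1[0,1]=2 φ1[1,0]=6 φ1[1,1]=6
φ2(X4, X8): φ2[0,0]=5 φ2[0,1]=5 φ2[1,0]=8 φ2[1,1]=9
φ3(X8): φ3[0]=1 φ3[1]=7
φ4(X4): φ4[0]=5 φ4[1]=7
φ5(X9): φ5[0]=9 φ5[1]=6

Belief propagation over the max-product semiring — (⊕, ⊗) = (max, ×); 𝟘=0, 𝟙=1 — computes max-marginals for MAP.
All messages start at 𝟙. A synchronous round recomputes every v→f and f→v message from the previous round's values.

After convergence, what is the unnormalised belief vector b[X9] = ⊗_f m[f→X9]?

init: all messages = 𝟙 over 2 values
r1 m[φ0→X9] = [4, 9]
r1 m[φ0→X3] = [9, 4]
r1 m[φ1→X4] = [2, 6]
r1 m[φ1→X3] = [6, 6]
r1 m[φ2→X4] = [5, 9]
r1 m[φ2→X8] = [8, 9]
r1 m[φ3→X8] = [1, 7]
r1 m[φ4→X4] = [5, 7]
r1 m[φ5→X9] = [9, 6]
r1 m[X9→φ0] = [1, 1]
r1 m[X9→φ5] = [1, 1]
r1 m[X4→φ1] = [1, 1]
r1 m[X4→φ2] = [1, 1]
r1 m[X4→φ4] = [1, 1]
r1 m[X8→φ2] = [1, 1]
r1 m[X8→φ3] = [1, 1]
r1 m[X3→φ0] = [1, 1]
r1 m[X3→φ1] = [1, 1]
r2 m[φ0→X9] = [4, 9]
r2 m[φ0→X3] = [9, 4]
r2 m[φ1→X4] = [2, 6]
r2 m[φ1→X3] = [6, 6]
r2 m[φ2→X4] = [5, 9]
r2 m[φ2→X8] = [8, 9]
r2 m[φ3→X8] = [1, 7]
r2 m[φ4→X4] = [5, 7]
r2 m[φ5→X9] = [9, 6]
r2 m[X9→φ0] = [9, 6]
r2 m[X9→φ5] = [4, 9]
r2 m[X4→φ1] = [25, 63]
r2 m[X4→φ2] = [10, 42]
r2 m[X4→φ4] = [10, 54]
r2 m[X8→φ2] = [1, 7]
r2 m[X8→φ3] = [8, 9]
r2 m[X3→φ0] = [6, 6]
r2 m[X3→φ1] = [9, 4]
r3 m[φ0→X9] = [24, 54]
r3 m[φ0→X3] = [54, 36]
r3 m[φ1→X4] = [9, 54]
r3 m[φ1→X3] = [378, 378]
r3 m[φ2→X4] = [35, 63]
r3 m[φ2→X8] = [336, 378]
r3 m[φ3→X8] = [1, 7]
r3 m[φ4→X4] = [5, 7]
r3 m[φ5→X9] = [9, 6]
r3 m[X9→φ0] = [9, 6]
r3 m[X9→φ5] = [4, 9]
r3 m[X4→φ1] = [25, 63]
r3 m[X4→φ2] = [10, 42]
r3 m[X4→φ4] = [10, 54]
r3 m[X8→φ2] = [1, 7]
r3 m[X8→φ3] = [8, 9]
r3 m[X3→φ0] = [6, 6]
r3 m[X3→φ1] = [9, 4]
r4 m[φ0→X9] = [24, 54]
r4 m[φ0→X3] = [54, 36]
r4 m[φ1→X4] = [9, 54]
r4 m[φ1→X3] = [378, 378]
r4 m[φ2→X4] = [35, 63]
r4 m[φ2→X8] = [336, 378]
r4 m[φ3→X8] = [1, 7]
r4 m[φ4→X4] = [5, 7]
r4 m[φ5→X9] = [9, 6]
r4 m[X9→φ0] = [9, 6]
r4 m[X9→φ5] = [24, 54]
r4 m[X4→φ1] = [175, 441]
r4 m[X4→φ2] = [45, 378]
r4 m[X4→φ4] = [315, 3402]
r4 m[X8→φ2] = [1, 7]
r4 m[X8→φ3] = [336, 378]
r4 m[X3→φ0] = [378, 378]
r4 m[X3→φ1] = [54, 36]
r5 m[φ0→X9] = [1512, 3402]
r5 m[φ0→X3] = [54, 36]
r5 m[φ1→X4] = [72, 324]
r5 m[φ1→X3] = [2646, 2646]
r5 m[φ2→X4] = [35, 63]
r5 m[φ2→X8] = [3024, 3402]
r5 m[φ3→X8] = [1, 7]
r5 m[φ4→X4] = [5, 7]
r5 m[φ5→X9] = [9, 6]
r5 m[X9→φ0] = [9, 6]
r5 m[X9→φ5] = [24, 54]
r5 m[X4→φ1] = [175, 441]
r5 m[X4→φ2] = [45, 378]
r5 m[X4→φ4] = [315, 3402]
r5 m[X8→φ2] = [1, 7]
r5 m[X8→φ3] = [336, 378]
r5 m[X3→φ0] = [378, 378]
r5 m[X3→φ1] = [54, 36]
r6 m[φ0→X9] = [1512, 3402]
r6 m[φ0→X3] = [54, 36]
r6 m[φ1→X4] = [72, 324]
r6 m[φ1→X3] = [2646, 2646]
r6 m[φ2→X4] = [35, 63]
r6 m[φ2→X8] = [3024, 3402]
r6 m[φ3→X8] = [1, 7]
r6 m[φ4→X4] = [5, 7]
r6 m[φ5→X9] = [9, 6]
r6 m[X9→φ0] = [9, 6]
r6 m[X9→φ5] = [1512, 3402]
r6 m[X4→φ1] = [175, 441]
r6 m[X4→φ2] = [360, 2268]
r6 m[X4→φ4] = [2520, 20412]
r6 m[X8→φ2] = [1, 7]
r6 m[X8→φ3] = [3024, 3402]
r6 m[X3→φ0] = [2646, 2646]
r6 m[X3→φ1] = [54, 36]
r7 m[φ0→X9] = [10584, 23814]
r7 m[φ0→X3] = [54, 36]
r7 m[φ1→X4] = [72, 324]
r7 m[φ1→X3] = [2646, 2646]
r7 m[φ2→X4] = [35, 63]
r7 m[φ2→X8] = [18144, 20412]
r7 m[φ3→X8] = [1, 7]
r7 m[φ4→X4] = [5, 7]
r7 m[φ5→X9] = [9, 6]
r7 m[X9→φ0] = [9, 6]
r7 m[X9→φ5] = [1512, 3402]
r7 m[X4→φ1] = [175, 441]
r7 m[X4→φ2] = [360, 2268]
r7 m[X4→φ4] = [2520, 20412]
r7 m[X8→φ2] = [1, 7]
r7 m[X8→φ3] = [3024, 3402]
r7 m[X3→φ0] = [2646, 2646]
r7 m[X3→φ1] = [54, 36]
r8 m[φ0→X9] = [10584, 23814]
r8 m[φ0→X3] = [54, 36]
r8 m[φ1→X4] = [72, 324]
r8 m[φ1→X3] = [2646, 2646]
r8 m[φ2→X4] = [35, 63]
r8 m[φ2→X8] = [18144, 20412]
r8 m[φ3→X8] = [1, 7]
r8 m[φ4→X4] = [5, 7]
r8 m[φ5→X9] = [9, 6]
r8 m[X9→φ0] = [9, 6]
r8 m[X9→φ5] = [10584, 23814]
r8 m[X4→φ1] = [175, 441]
r8 m[X4→φ2] = [360, 2268]
r8 m[X4→φ4] = [2520, 20412]
r8 m[X8→φ2] = [1, 7]
r8 m[X8→φ3] = [18144, 20412]
r8 m[X3→φ0] = [2646, 2646]
r8 m[X3→φ1] = [54, 36]
r9 m[φ0→X9] = [10584, 23814]
r9 m[φ0→X3] = [54, 36]
r9 m[φ1→X4] = [72, 324]
r9 m[φ1→X3] = [2646, 2646]
r9 m[φ2→X4] = [35, 63]
r9 m[φ2→X8] = [18144, 20412]
r9 m[φ3→X8] = [1, 7]
r9 m[φ4→X4] = [5, 7]
r9 m[φ5→X9] = [9, 6]
r9 m[X9→φ0] = [9, 6]
r9 m[X9→φ5] = [10584, 23814]
r9 m[X4→φ1] = [175, 441]
r9 m[X4→φ2] = [360, 2268]
r9 m[X4→φ4] = [2520, 20412]
r9 m[X8→φ2] = [1, 7]
r9 m[X8→φ3] = [18144, 20412]
r9 m[X3→φ0] = [2646, 2646]
r9 m[X3→φ1] = [54, 36]
fixed point reached at round 9
b[X9] = ⊗ incoming = [95256, 142884]

b[X9] = [95256, 142884]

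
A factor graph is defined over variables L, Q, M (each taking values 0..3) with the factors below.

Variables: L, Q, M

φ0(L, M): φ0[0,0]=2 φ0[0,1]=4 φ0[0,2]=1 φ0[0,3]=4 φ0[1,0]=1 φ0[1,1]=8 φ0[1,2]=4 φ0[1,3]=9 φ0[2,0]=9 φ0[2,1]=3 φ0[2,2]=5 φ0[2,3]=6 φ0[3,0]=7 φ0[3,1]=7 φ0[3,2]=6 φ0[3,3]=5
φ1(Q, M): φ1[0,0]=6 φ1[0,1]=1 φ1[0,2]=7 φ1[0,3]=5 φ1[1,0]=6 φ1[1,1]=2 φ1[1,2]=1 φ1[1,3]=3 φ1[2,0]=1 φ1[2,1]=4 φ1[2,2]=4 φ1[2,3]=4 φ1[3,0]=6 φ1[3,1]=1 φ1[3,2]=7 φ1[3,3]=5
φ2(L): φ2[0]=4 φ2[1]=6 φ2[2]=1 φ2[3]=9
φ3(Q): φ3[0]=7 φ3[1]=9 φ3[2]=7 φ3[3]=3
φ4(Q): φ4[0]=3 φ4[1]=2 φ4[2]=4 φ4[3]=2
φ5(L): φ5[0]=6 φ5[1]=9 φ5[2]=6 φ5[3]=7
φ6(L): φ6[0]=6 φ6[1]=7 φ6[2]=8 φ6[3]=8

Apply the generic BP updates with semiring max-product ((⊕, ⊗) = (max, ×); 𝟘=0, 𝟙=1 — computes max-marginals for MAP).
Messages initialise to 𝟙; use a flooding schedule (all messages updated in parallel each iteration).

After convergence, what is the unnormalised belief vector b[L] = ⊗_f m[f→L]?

b[L] = [64512, 381024, 54432, 444528]

init: all messages = 𝟙 over 4 values
r1 m[φ0→L] = [4, 9, 9, 7]
r1 m[φ0→M] = [9, 8, 6, 9]
r1 m[φ1→Q] = [7, 6, 4, 7]
r1 m[φ1→M] = [6, 4, 7, 5]
r1 m[φ2→L] = [4, 6, 1, 9]
r1 m[φ3→Q] = [7, 9, 7, 3]
r1 m[φ4→Q] = [3, 2, 4, 2]
r1 m[φ5→L] = [6, 9, 6, 7]
r1 m[φ6→L] = [6, 7, 8, 8]
r1 m[L→φ0] = [1, 1, 1, 1]
r1 m[L→φ2] = [1, 1, 1, 1]
r1 m[L→φ5] = [1, 1, 1, 1]
r1 m[L→φ6] = [1, 1, 1, 1]
r1 m[Q→φ1] = [1, 1, 1, 1]
r1 m[Q→φ3] = [1, 1, 1, 1]
r1 m[Q→φ4] = [1, 1, 1, 1]
r1 m[M→φ0] = [1, 1, 1, 1]
r1 m[M→φ1] = [1, 1, 1, 1]
r2 m[φ0→L] = [4, 9, 9, 7]
r2 m[φ0→M] = [9, 8, 6, 9]
r2 m[φ1→Q] = [7, 6, 4, 7]
r2 m[φ1→M] = [6, 4, 7, 5]
r2 m[φ2→L] = [4, 6, 1, 9]
r2 m[φ3→Q] = [7, 9, 7, 3]
r2 m[φ4→Q] = [3, 2, 4, 2]
r2 m[φ5→L] = [6, 9, 6, 7]
r2 m[φ6→L] = [6, 7, 8, 8]
r2 m[L→φ0] = [144, 378, 48, 504]
r2 m[L→φ2] = [144, 567, 432, 392]
r2 m[L→φ5] = [96, 378, 72, 504]
r2 m[L→φ6] = [96, 486, 54, 441]
r2 m[Q→φ1] = [21, 18, 28, 6]
r2 m[Q→φ3] = [21, 12, 16, 14]
r2 m[Q→φ4] = [49, 54, 28, 21]
r2 m[M→φ0] = [6, 4, 7, 5]
r2 m[M→φ1] = [9, 8, 6, 9]
r3 m[φ0→L] = [20, 45, 54, 42]
r3 m[φ0→M] = [3528, 3528, 3024, 3402]
r3 m[φ1→Q] = [54, 54, 36, 54]
r3 m[φ1→M] = [126, 112, 147, 112]
r3 m[φ2→L] = [4, 6, 1, 9]
r3 m[φ3→Q] = [7, 9, 7, 3]
r3 m[φ4→Q] = [3, 2, 4, 2]
r3 m[φ5→L] = [6, 9, 6, 7]
r3 m[φ6→L] = [6, 7, 8, 8]
r3 m[L→φ0] = [144, 378, 48, 504]
r3 m[L→φ2] = [144, 567, 432, 392]
r3 m[L→φ5] = [96, 378, 72, 504]
r3 m[L→φ6] = [96, 486, 54, 441]
r3 m[Q→φ1] = [21, 18, 28, 6]
r3 m[Q→φ3] = [21, 12, 16, 14]
r3 m[Q→φ4] = [49, 54, 28, 21]
r3 m[M→φ0] = [6, 4, 7, 5]
r3 m[M→φ1] = [9, 8, 6, 9]
r4 m[φ0→L] = [20, 45, 54, 42]
r4 m[φ0→M] = [3528, 3528, 3024, 3402]
r4 m[φ1→Q] = [54, 54, 36, 54]
r4 m[φ1→M] = [126, 112, 147, 112]
r4 m[φ2→L] = [4, 6, 1, 9]
r4 m[φ3→Q] = [7, 9, 7, 3]
r4 m[φ4→Q] = [3, 2, 4, 2]
r4 m[φ5→L] = [6, 9, 6, 7]
r4 m[φ6→L] = [6, 7, 8, 8]
r4 m[L→φ0] = [144, 378, 48, 504]
r4 m[L→φ2] = [720, 2835, 2592, 2352]
r4 m[L→φ5] = [480, 1890, 432, 3024]
r4 m[L→φ6] = [480, 2430, 324, 2646]
r4 m[Q→φ1] = [21, 18, 28, 6]
r4 m[Q→φ3] = [162, 108, 144, 108]
r4 m[Q→φ4] = [378, 486, 252, 162]
r4 m[M→φ0] = [126, 112, 147, 112]
r4 m[M→φ1] = [3528, 3528, 3024, 3402]
r5 m[φ0→L] = [448, 1008, 1134, 882]
r5 m[φ0→M] = [3528, 3528, 3024, 3402]
r5 m[φ1→Q] = [21168, 21168, 14112, 21168]
r5 m[φ1→M] = [126, 112, 147, 112]
r5 m[φ2→L] = [4, 6, 1, 9]
r5 m[φ3→Q] = [7, 9, 7, 3]
r5 m[φ4→Q] = [3, 2, 4, 2]
r5 m[φ5→L] = [6, 9, 6, 7]
r5 m[φ6→L] = [6, 7, 8, 8]
r5 m[L→φ0] = [144, 378, 48, 504]
r5 m[L→φ2] = [720, 2835, 2592, 2352]
r5 m[L→φ5] = [480, 1890, 432, 3024]
r5 m[L→φ6] = [480, 2430, 324, 2646]
r5 m[Q→φ1] = [21, 18, 28, 6]
r5 m[Q→φ3] = [162, 108, 144, 108]
r5 m[Q→φ4] = [378, 486, 252, 162]
r5 m[M→φ0] = [126, 112, 147, 112]
r5 m[M→φ1] = [3528, 3528, 3024, 3402]
r6 m[φ0→L] = [448, 1008, 1134, 882]
r6 m[φ0→M] = [3528, 3528, 3024, 3402]
r6 m[φ1→Q] = [21168, 21168, 14112, 21168]
r6 m[φ1→M] = [126, 112, 147, 112]
r6 m[φ2→L] = [4, 6, 1, 9]
r6 m[φ3→Q] = [7, 9, 7, 3]
r6 m[φ4→Q] = [3, 2, 4, 2]
r6 m[φ5→L] = [6, 9, 6, 7]
r6 m[φ6→L] = [6, 7, 8, 8]
r6 m[L→φ0] = [144, 378, 48, 504]
r6 m[L→φ2] = [16128, 63504, 54432, 49392]
r6 m[L→φ5] = [10752, 42336, 9072, 63504]
r6 m[L→φ6] = [10752, 54432, 6804, 55566]
r6 m[Q→φ1] = [21, 18, 28, 6]
r6 m[Q→φ3] = [63504, 42336, 56448, 42336]
r6 m[Q→φ4] = [148176, 190512, 98784, 63504]
r6 m[M→φ0] = [126, 112, 147, 112]
r6 m[M→φ1] = [3528, 3528, 3024, 3402]
r7 m[φ0→L] = [448, 1008, 1134, 882]
r7 m[φ0→M] = [3528, 3528, 3024, 3402]
r7 m[φ1→Q] = [21168, 21168, 14112, 21168]
r7 m[φ1→M] = [126, 112, 147, 112]
r7 m[φ2→L] = [4, 6, 1, 9]
r7 m[φ3→Q] = [7, 9, 7, 3]
r7 m[φ4→Q] = [3, 2, 4, 2]
r7 m[φ5→L] = [6, 9, 6, 7]
r7 m[φ6→L] = [6, 7, 8, 8]
r7 m[L→φ0] = [144, 378, 48, 504]
r7 m[L→φ2] = [16128, 63504, 54432, 49392]
r7 m[L→φ5] = [10752, 42336, 9072, 63504]
r7 m[L→φ6] = [10752, 54432, 6804, 55566]
r7 m[Q→φ1] = [21, 18, 28, 6]
r7 m[Q→φ3] = [63504, 42336, 56448, 42336]
r7 m[Q→φ4] = [148176, 190512, 98784, 63504]
r7 m[M→φ0] = [126, 112, 147, 112]
r7 m[M→φ1] = [3528, 3528, 3024, 3402]
fixed point reached at round 7
b[L] = ⊗ incoming = [64512, 381024, 54432, 444528]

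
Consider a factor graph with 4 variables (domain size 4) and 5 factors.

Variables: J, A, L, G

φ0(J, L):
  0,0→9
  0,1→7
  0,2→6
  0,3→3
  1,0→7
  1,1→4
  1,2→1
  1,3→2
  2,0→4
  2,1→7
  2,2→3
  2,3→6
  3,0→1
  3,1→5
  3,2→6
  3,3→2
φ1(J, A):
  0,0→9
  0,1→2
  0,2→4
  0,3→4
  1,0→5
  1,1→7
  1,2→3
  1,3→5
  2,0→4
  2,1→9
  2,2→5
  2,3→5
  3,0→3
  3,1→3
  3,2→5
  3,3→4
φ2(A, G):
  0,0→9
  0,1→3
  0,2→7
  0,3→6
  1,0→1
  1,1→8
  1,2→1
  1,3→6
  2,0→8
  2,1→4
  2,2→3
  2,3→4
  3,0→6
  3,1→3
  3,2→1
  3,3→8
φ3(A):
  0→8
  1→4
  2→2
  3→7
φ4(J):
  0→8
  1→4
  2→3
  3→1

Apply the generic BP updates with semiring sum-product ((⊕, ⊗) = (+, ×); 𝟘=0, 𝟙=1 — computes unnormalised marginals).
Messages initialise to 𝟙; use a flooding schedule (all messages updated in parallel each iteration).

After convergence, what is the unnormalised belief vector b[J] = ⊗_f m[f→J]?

b[J] = [516800, 122752, 131760, 20804]

init: all messages = 𝟙 over 4 values
r1 m[φ0→J] = [25, 14, 20, 14]
r1 m[φ0→L] = [21, 23, 16, 13]
r1 m[φ1→J] = [19, 20, 23, 15]
r1 m[φ1→A] = [21, 21, 17, 18]
r1 m[φ2→A] = [25, 16, 19, 18]
r1 m[φ2→G] = [24, 18, 12, 24]
r1 m[φ3→A] = [8, 4, 2, 7]
r1 m[φ4→J] = [8, 4, 3, 1]
r1 m[J→φ0] = [1, 1, 1, 1]
r1 m[J→φ1] = [1, 1, 1, 1]
r1 m[J→φ4] = [1, 1, 1, 1]
r1 m[A→φ1] = [1, 1, 1, 1]
r1 m[A→φ2] = [1, 1, 1, 1]
r1 m[A→φ3] = [1, 1, 1, 1]
r1 m[L→φ0] = [1, 1, 1, 1]
r1 m[G→φ2] = [1, 1, 1, 1]
r2 m[φ0→J] = [25, 14, 20, 14]
r2 m[φ0→L] = [21, 23, 16, 13]
r2 m[φ1→J] = [19, 20, 23, 15]
r2 m[φ1→A] = [21, 21, 17, 18]
r2 m[φ2→A] = [25, 16, 19, 18]
r2 m[φ2→G] = [24, 18, 12, 24]
r2 m[φ3→A] = [8, 4, 2, 7]
r2 m[φ4→J] = [8, 4, 3, 1]
r2 m[J→φ0] = [152, 80, 69, 15]
r2 m[J→φ1] = [200, 56, 60, 14]
r2 m[J→φ4] = [475, 280, 460, 210]
r2 m[A→φ1] = [200, 64, 38, 126]
r2 m[A→φ2] = [168, 84, 34, 126]
r2 m[A→φ3] = [525, 336, 323, 324]
r2 m[L→φ0] = [1, 1, 1, 1]
r2 m[G→φ2] = [1, 1, 1, 1]
r3 m[φ0→J] = [25, 14, 20, 14]
r3 m[φ0→L] = [2219, 1942, 1289, 1060]
r3 m[φ1→J] = [2584, 2192, 2196, 1486]
r3 m[φ1→A] = [2362, 1374, 1338, 1436]
r3 m[φ2→A] = [25, 16, 19, 18]
r3 m[φ2→G] = [2624, 1690, 1488, 2656]
r3 m[φ3→A] = [8, 4, 2, 7]
r3 m[φ4→J] = [8, 4, 3, 1]
r3 m[J→φ0] = [152, 80, 69, 15]
r3 m[J→φ1] = [200, 56, 60, 14]
r3 m[J→φ4] = [475, 280, 460, 210]
r3 m[A→φ1] = [200, 64, 38, 126]
r3 m[A→φ2] = [168, 84, 34, 126]
r3 m[A→φ3] = [525, 336, 323, 324]
r3 m[L→φ0] = [1, 1, 1, 1]
r3 m[G→φ2] = [1, 1, 1, 1]
r4 m[φ0→J] = [25, 14, 20, 14]
r4 m[φ0→L] = [2219, 1942, 1289, 1060]
r4 m[φ1→J] = [2584, 2192, 2196, 1486]
r4 m[φ1→A] = [2362, 1374, 1338, 1436]
r4 m[φ2→A] = [25, 16, 19, 18]
r4 m[φ2→G] = [2624, 1690, 1488, 2656]
r4 m[φ3→A] = [8, 4, 2, 7]
r4 m[φ4→J] = [8, 4, 3, 1]
r4 m[J→φ0] = [20672, 8768, 6588, 1486]
r4 m[J→φ1] = [200, 56, 60, 14]
r4 m[J→φ4] = [64600, 30688, 43920, 20804]
r4 m[A→φ1] = [200, 64, 38, 126]
r4 m[A→φ2] = [18896, 5496, 2676, 10052]
r4 m[A→φ3] = [59050, 21984, 25422, 25848]
r4 m[L→φ0] = [1, 1, 1, 1]
r4 m[G→φ2] = [1, 1, 1, 1]
r5 m[φ0→J] = [25, 14, 20, 14]
r5 m[φ0→L] = [275262, 233322, 161480, 122052]
r5 m[φ1→J] = [2584, 2192, 2196, 1486]
r5 m[φ1→A] = [2362, 1374, 1338, 1436]
r5 m[φ2→A] = [25, 16, 19, 18]
r5 m[φ2→G] = [257280, 141516, 155848, 237472]
r5 m[φ3→A] = [8, 4, 2, 7]
r5 m[φ4→J] = [8, 4, 3, 1]
r5 m[J→φ0] = [20672, 8768, 6588, 1486]
r5 m[J→φ1] = [200, 56, 60, 14]
r5 m[J→φ4] = [64600, 30688, 43920, 20804]
r5 m[A→φ1] = [200, 64, 38, 126]
r5 m[A→φ2] = [18896, 5496, 2676, 10052]
r5 m[A→φ3] = [59050, 21984, 25422, 25848]
r5 m[L→φ0] = [1, 1, 1, 1]
r5 m[G→φ2] = [1, 1, 1, 1]
r6 m[φ0→J] = [25, 14, 20, 14]
r6 m[φ0→L] = [275262, 233322, 161480, 122052]
r6 m[φ1→J] = [2584, 2192, 2196, 1486]
r6 m[φ1→A] = [2362, 1374, 1338, 1436]
r6 m[φ2→A] = [25, 16, 19, 18]
r6 m[φ2→G] = [257280, 141516, 155848, 237472]
r6 m[φ3→A] = [8, 4, 2, 7]
r6 m[φ4→J] = [8, 4, 3, 1]
r6 m[J→φ0] = [20672, 8768, 6588, 1486]
r6 m[J→φ1] = [200, 56, 60, 14]
r6 m[J→φ4] = [64600, 30688, 43920, 20804]
r6 m[A→φ1] = [200, 64, 38, 126]
r6 m[A→φ2] = [18896, 5496, 2676, 10052]
r6 m[A→φ3] = [59050, 21984, 25422, 25848]
r6 m[L→φ0] = [1, 1, 1, 1]
r6 m[G→φ2] = [1, 1, 1, 1]
fixed point reached at round 6
b[J] = ⊗ incoming = [516800, 122752, 131760, 20804]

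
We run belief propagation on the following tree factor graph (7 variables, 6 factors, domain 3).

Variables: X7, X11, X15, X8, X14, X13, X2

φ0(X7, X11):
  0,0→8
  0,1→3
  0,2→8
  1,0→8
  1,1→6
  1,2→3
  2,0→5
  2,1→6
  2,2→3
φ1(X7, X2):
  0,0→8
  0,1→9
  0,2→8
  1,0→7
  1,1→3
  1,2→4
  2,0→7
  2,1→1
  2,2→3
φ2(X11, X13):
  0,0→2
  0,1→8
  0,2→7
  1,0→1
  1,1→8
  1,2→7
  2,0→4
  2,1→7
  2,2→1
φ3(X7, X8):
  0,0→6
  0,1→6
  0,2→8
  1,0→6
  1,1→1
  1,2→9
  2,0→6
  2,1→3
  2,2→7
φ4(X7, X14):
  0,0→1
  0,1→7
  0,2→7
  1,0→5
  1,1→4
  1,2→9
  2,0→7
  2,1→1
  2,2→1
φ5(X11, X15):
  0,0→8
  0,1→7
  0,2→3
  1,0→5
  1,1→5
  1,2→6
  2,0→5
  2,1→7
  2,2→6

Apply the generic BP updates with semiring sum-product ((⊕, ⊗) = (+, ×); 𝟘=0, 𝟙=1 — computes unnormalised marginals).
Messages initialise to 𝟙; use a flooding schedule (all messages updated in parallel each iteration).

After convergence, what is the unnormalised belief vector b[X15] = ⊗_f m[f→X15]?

init: all messages = 𝟙 over 3 values
r1 m[φ0→X7] = [19, 17, 14]
r1 m[φ0→X11] = [21, 15, 14]
r1 m[φ1→X7] = [25, 14, 11]
r1 m[φ1→X2] = [22, 13, 15]
r1 m[φ2→X11] = [17, 16, 12]
r1 m[φ2→X13] = [7, 23, 15]
r1 m[φ3→X7] = [20, 16, 16]
r1 m[φ3→X8] = [18, 10, 24]
r1 m[φ4→X7] = [15, 18, 9]
r1 m[φ4→X14] = [13, 12, 17]
r1 m[φ5→X11] = [18, 16, 18]
r1 m[φ5→X15] = [18, 19, 15]
r1 m[X7→φ0] = [1, 1, 1]
r1 m[X7→φ1] = [1, 1, 1]
r1 m[X7→φ3] = [1, 1, 1]
r1 m[X7→φ4] = [1, 1, 1]
r1 m[X11→φ0] = [1, 1, 1]
r1 m[X11→φ2] = [1, 1, 1]
r1 m[X11→φ5] = [1, 1, 1]
r1 m[X15→φ5] = [1, 1, 1]
r1 m[X8→φ3] = [1, 1, 1]
r1 m[X14→φ4] = [1, 1, 1]
r1 m[X13→φ2] = [1, 1, 1]
r1 m[X2→φ1] = [1, 1, 1]
r2 m[φ0→X7] = [19, 17, 14]
r2 m[φ0→X11] = [21, 15, 14]
r2 m[φ1→X7] = [25, 14, 11]
r2 m[φ1→X2] = [22, 13, 15]
r2 m[φ2→X11] = [17, 16, 12]
r2 m[φ2→X13] = [7, 23, 15]
r2 m[φ3→X7] = [20, 16, 16]
r2 m[φ3→X8] = [18, 10, 24]
r2 m[φ4→X7] = [15, 18, 9]
r2 m[φ4→X14] = [13, 12, 17]
r2 m[φ5→X11] = [18, 16, 18]
r2 m[φ5→X15] = [18, 19, 15]
r2 m[X7→φ0] = [7500, 4032, 1584]
r2 m[X7→φ1] = [5700, 4896, 2016]
r2 m[X7→φ3] = [7125, 4284, 1386]
r2 m[X7→φ4] = [9500, 3808, 2464]
r2 m[X11→φ0] = [306, 256, 216]
r2 m[X11→φ2] = [378, 240, 252]
r2 m[X11→φ5] = [357, 240, 168]
r2 m[X15→φ5] = [1, 1, 1]
r2 m[X8→φ3] = [1, 1, 1]
r2 m[X14→φ4] = [1, 1, 1]
r2 m[X13→φ2] = [1, 1, 1]
r2 m[X2→φ1] = [1, 1, 1]
r3 m[φ0→X7] = [4944, 4632, 3714]
r3 m[φ0→X11] = [100176, 56196, 76848]
r3 m[φ1→X7] = [25, 14, 11]
r3 m[φ1→X2] = [93984, 68004, 71232]
r3 m[φ2→X11] = [17, 16, 12]
r3 m[φ2→X13] = [2004, 6708, 4578]
r3 m[φ3→X7] = [20, 16, 16]
r3 m[φ3→X8] = [76770, 51192, 105258]
r3 m[φ4→X7] = [15, 18, 9]
r3 m[φ4→X14] = [45788, 84196, 103236]
r3 m[φ5→X11] = [18, 16, 18]
r3 m[φ5→X15] = [4896, 4875, 3519]
r3 m[X7→φ0] = [7500, 4032, 1584]
r3 m[X7→φ1] = [5700, 4896, 2016]
r3 m[X7→φ3] = [7125, 4284, 1386]
r3 m[X7→φ4] = [9500, 3808, 2464]
r3 m[X11→φ0] = [306, 256, 216]
r3 m[X11→φ2] = [378, 240, 252]
r3 m[X11→φ5] = [357, 240, 168]
r3 m[X15→φ5] = [1, 1, 1]
r3 m[X8→φ3] = [1, 1, 1]
r3 m[X14→φ4] = [1, 1, 1]
r3 m[X13→φ2] = [1, 1, 1]
r3 m[X2→φ1] = [1, 1, 1]
r4 m[φ0→X7] = [4944, 4632, 3714]
r4 m[φ0→X11] = [100176, 56196, 76848]
r4 m[φ1→X7] = [25, 14, 11]
r4 m[φ1→X2] = [93984, 68004, 71232]
r4 m[φ2→X11] = [17, 16, 12]
r4 m[φ2→X13] = [2004, 6708, 4578]
r4 m[φ3→X7] = [20, 16, 16]
r4 m[φ3→X8] = [76770, 51192, 105258]
r4 m[φ4→X7] = [15, 18, 9]
r4 m[φ4→X14] = [45788, 84196, 103236]
r4 m[φ5→X11] = [18, 16, 18]
r4 m[φ5→X15] = [4896, 4875, 3519]
r4 m[X7→φ0] = [7500, 4032, 1584]
r4 m[X7→φ1] = [1483200, 1334016, 534816]
r4 m[X7→φ3] = [1854000, 1167264, 367686]
r4 m[X7→φ4] = [2472000, 1037568, 653664]
r4 m[X11→φ0] = [306, 256, 216]
r4 m[X11→φ2] = [1803168, 899136, 1383264]
r4 m[X11→φ5] = [1702992, 899136, 922176]
r4 m[X15→φ5] = [1, 1, 1]
r4 m[X8→φ3] = [1, 1, 1]
r4 m[X14→φ4] = [1, 1, 1]
r4 m[X13→φ2] = [1, 1, 1]
r4 m[X2→φ1] = [1, 1, 1]
r5 m[φ0→X7] = [4944, 4632, 3714]
r5 m[φ0→X11] = [100176, 56196, 76848]
r5 m[φ1→X7] = [25, 14, 11]
r5 m[φ1→X2] = [24947424, 17885664, 18806112]
r5 m[φ2→X11] = [17, 16, 12]
r5 m[φ2→X13] = [10038528, 31301280, 20299392]
r5 m[φ3→X7] = [20, 16, 16]
r5 m[φ3→X8] = [20333700, 13394322, 27911178]
r5 m[φ4→X7] = [15, 18, 9]
r5 m[φ4→X14] = [12235488, 22107936, 27295776]
r5 m[φ5→X11] = [18, 16, 18]
r5 m[φ5→X15] = [22730496, 22871856, 16036848]
r5 m[X7→φ0] = [7500, 4032, 1584]
r5 m[X7→φ1] = [1483200, 1334016, 534816]
r5 m[X7→φ3] = [1854000, 1167264, 367686]
r5 m[X7→φ4] = [2472000, 1037568, 653664]
r5 m[X11→φ0] = [306, 256, 216]
r5 m[X11→φ2] = [1803168, 899136, 1383264]
r5 m[X11→φ5] = [1702992, 899136, 922176]
r5 m[X15→φ5] = [1, 1, 1]
r5 m[X8→φ3] = [1, 1, 1]
r5 m[X14→φ4] = [1, 1, 1]
r5 m[X13→φ2] = [1, 1, 1]
r5 m[X2→φ1] = [1, 1, 1]
r6 m[φ0→X7] = [4944, 4632, 3714]
r6 m[φ0→X11] = [100176, 56196, 76848]
r6 m[φ1→X7] = [25, 14, 11]
r6 m[φ1→X2] = [24947424, 17885664, 18806112]
r6 m[φ2→X11] = [17, 16, 12]
r6 m[φ2→X13] = [10038528, 31301280, 20299392]
r6 m[φ3→X7] = [20, 16, 16]
r6 m[φ3→X8] = [20333700, 13394322, 27911178]
r6 m[φ4→X7] = [15, 18, 9]
r6 m[φ4→X14] = [12235488, 22107936, 27295776]
r6 m[φ5→X11] = [18, 16, 18]
r6 m[φ5→X15] = [22730496, 22871856, 16036848]
r6 m[X7→φ0] = [7500, 4032, 1584]
r6 m[X7→φ1] = [1483200, 1334016, 534816]
r6 m[X7→φ3] = [1854000, 1167264, 367686]
r6 m[X7→φ4] = [2472000, 1037568, 653664]
r6 m[X11→φ0] = [306, 256, 216]
r6 m[X11→φ2] = [1803168, 899136, 1383264]
r6 m[X11→φ5] = [1702992, 899136, 922176]
r6 m[X15→φ5] = [1, 1, 1]
r6 m[X8→φ3] = [1, 1, 1]
r6 m[X14→φ4] = [1, 1, 1]
r6 m[X13→φ2] = [1, 1, 1]
r6 m[X2→φ1] = [1, 1, 1]
fixed point reached at round 6
b[X15] = ⊗ incoming = [22730496, 22871856, 16036848]

b[X15] = [22730496, 22871856, 16036848]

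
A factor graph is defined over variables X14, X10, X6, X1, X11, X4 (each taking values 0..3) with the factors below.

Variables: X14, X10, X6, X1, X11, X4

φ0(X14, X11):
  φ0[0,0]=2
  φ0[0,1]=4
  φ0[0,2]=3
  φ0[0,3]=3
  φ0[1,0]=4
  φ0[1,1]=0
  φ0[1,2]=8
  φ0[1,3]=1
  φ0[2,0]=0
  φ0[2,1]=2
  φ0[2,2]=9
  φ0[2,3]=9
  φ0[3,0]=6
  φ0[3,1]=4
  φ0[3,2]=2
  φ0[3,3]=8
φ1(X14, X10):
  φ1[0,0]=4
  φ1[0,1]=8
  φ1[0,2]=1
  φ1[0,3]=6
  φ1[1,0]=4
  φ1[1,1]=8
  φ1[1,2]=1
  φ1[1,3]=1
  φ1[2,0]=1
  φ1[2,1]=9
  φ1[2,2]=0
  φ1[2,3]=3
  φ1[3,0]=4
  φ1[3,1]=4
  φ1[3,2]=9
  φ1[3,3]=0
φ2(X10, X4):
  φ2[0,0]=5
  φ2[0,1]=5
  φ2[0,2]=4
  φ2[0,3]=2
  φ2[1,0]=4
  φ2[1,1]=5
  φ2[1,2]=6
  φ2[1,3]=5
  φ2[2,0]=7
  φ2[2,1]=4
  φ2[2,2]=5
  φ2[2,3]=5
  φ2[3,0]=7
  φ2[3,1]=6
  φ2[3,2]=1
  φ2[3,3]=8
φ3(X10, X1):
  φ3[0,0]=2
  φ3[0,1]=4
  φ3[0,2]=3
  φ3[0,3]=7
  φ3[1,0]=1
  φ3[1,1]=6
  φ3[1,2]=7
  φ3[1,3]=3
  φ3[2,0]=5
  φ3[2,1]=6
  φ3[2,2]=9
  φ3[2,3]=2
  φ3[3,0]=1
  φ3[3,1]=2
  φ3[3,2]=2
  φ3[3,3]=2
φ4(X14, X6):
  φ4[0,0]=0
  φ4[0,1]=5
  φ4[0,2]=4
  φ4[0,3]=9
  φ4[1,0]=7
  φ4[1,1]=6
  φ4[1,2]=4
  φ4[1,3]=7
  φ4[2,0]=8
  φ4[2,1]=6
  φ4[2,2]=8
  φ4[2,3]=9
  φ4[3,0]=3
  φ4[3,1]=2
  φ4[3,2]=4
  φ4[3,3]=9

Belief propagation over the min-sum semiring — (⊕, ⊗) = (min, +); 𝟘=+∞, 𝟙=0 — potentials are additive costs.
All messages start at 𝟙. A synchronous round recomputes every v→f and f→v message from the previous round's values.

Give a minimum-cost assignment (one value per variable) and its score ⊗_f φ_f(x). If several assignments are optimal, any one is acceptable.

assignment: (X14=3, X10=3, X6=1, X1=0, X11=2, X4=2); score = 6

init: all messages = 𝟙 over 4 values
r1 m[φ0→X14] = [2, 0, 0, 2]
r1 m[φ0→X11] = [0, 0, 2, 1]
r1 m[φ1→X14] = [1, 1, 0, 0]
r1 m[φ1→X10] = [1, 4, 0, 0]
r1 m[φ2→X10] = [2, 4, 4, 1]
r1 m[φ2→X4] = [4, 4, 1, 2]
r1 m[φ3→X10] = [2, 1, 2, 1]
r1 m[φ3→X1] = [1, 2, 2, 2]
r1 m[φ4→X14] = [0, 4, 6, 2]
r1 m[φ4→X6] = [0, 2, 4, 7]
r1 m[X14→φ0] = [0, 0, 0, 0]
r1 m[X14→φ1] = [0, 0, 0, 0]
r1 m[X14→φ4] = [0, 0, 0, 0]
r1 m[X10→φ1] = [0, 0, 0, 0]
r1 m[X10→φ2] = [0, 0, 0, 0]
r1 m[X10→φ3] = [0, 0, 0, 0]
r1 m[X6→φ4] = [0, 0, 0, 0]
r1 m[X1→φ3] = [0, 0, 0, 0]
r1 m[X11→φ0] = [0, 0, 0, 0]
r1 m[X4→φ2] = [0, 0, 0, 0]
r2 m[φ0→X14] = [2, 0, 0, 2]
r2 m[φ0→X11] = [0, 0, 2, 1]
r2 m[φ1→X14] = [1, 1, 0, 0]
r2 m[φ1→X10] = [1, 4, 0, 0]
r2 m[φ2→X10] = [2, 4, 4, 1]
r2 m[φ2→X4] = [4, 4, 1, 2]
r2 m[φ3→X10] = [2, 1, 2, 1]
r2 m[φ3→X1] = [1, 2, 2, 2]
r2 m[φ4→X14] = [0, 4, 6, 2]
r2 m[φ4→X6] = [0, 2, 4, 7]
r2 m[X14→φ0] = [1, 5, 6, 2]
r2 m[X14→φ1] = [2, 4, 6, 4]
r2 m[X14→φ4] = [3, 1, 0, 2]
r2 m[X10→φ1] = [4, 5, 6, 2]
r2 m[X10→φ2] = [3, 5, 2, 1]
r2 m[X10→φ3] = [3, 8, 4, 1]
r2 m[X6→φ4] = [0, 0, 0, 0]
r2 m[X1→φ3] = [0, 0, 0, 0]
r2 m[X11→φ0] = [0, 0, 0, 0]
r2 m[X4→φ2] = [0, 0, 0, 0]
r3 m[φ0→X14] = [2, 0, 0, 2]
r3 m[φ0→X11] = [3, 5, 4, 4]
r3 m[φ1→X14] = [7, 3, 5, 2]
r3 m[φ1→X10] = [6, 8, 3, 4]
r3 m[φ2→X10] = [2, 4, 4, 1]
r3 m[φ2→X4] = [8, 6, 2, 5]
r3 m[φ3→X10] = [2, 1, 2, 1]
r3 m[φ3→X1] = [2, 3, 3, 3]
r3 m[φ4→X14] = [0, 4, 6, 2]
r3 m[φ4→X6] = [3, 4, 5, 8]
r3 m[X14→φ0] = [1, 5, 6, 2]
r3 m[X14→φ1] = [2, 4, 6, 4]
r3 m[X14→φ4] = [3, 1, 0, 2]
r3 m[X10→φ1] = [4, 5, 6, 2]
r3 m[X10→φ2] = [3, 5, 2, 1]
r3 m[X10→φ3] = [3, 8, 4, 1]
r3 m[X6→φ4] = [0, 0, 0, 0]
r3 m[X1→φ3] = [0, 0, 0, 0]
r3 m[X11→φ0] = [0, 0, 0, 0]
r3 m[X4→φ2] = [0, 0, 0, 0]
r4 m[φ0→X14] = [2, 0, 0, 2]
r4 m[φ0→X11] = [3, 5, 4, 4]
r4 m[φ1→X14] = [7, 3, 5, 2]
r4 m[φ1→X10] = [6, 8, 3, 4]
r4 m[φ2→X10] = [2, 4, 4, 1]
r4 m[φ2→X4] = [8, 6, 2, 5]
r4 m[φ3→X10] = [2, 1, 2, 1]
r4 m[φ3→X1] = [2, 3, 3, 3]
r4 m[φ4→X14] = [0, 4, 6, 2]
r4 m[φ4→X6] = [3, 4, 5, 8]
r4 m[X14→φ0] = [7, 7, 11, 4]
r4 m[X14→φ1] = [2, 4, 6, 4]
r4 m[X14→φ4] = [9, 3, 5, 4]
r4 m[X10→φ1] = [4, 5, 6, 2]
r4 m[X10→φ2] = [8, 9, 5, 5]
r4 m[X10→φ3] = [8, 12, 7, 5]
r4 m[X6→φ4] = [0, 0, 0, 0]
r4 m[X1→φ3] = [0, 0, 0, 0]
r4 m[X11→φ0] = [0, 0, 0, 0]
r4 m[X4→φ2] = [0, 0, 0, 0]
r5 m[φ0→X14] = [2, 0, 0, 2]
r5 m[φ0→X11] = [9, 7, 6, 8]
r5 m[φ1→X14] = [7, 3, 5, 2]
r5 m[φ1→X10] = [6, 8, 3, 4]
r5 m[φ2→X10] = [2, 4, 4, 1]
r5 m[φ2→X4] = [12, 9, 6, 10]
r5 m[φ3→X10] = [2, 1, 2, 1]
r5 m[φ3→X1] = [6, 7, 7, 7]
r5 m[φ4→X14] = [0, 4, 6, 2]
r5 m[φ4→X6] = [7, 6, 7, 10]
r5 m[X14→φ0] = [7, 7, 11, 4]
r5 m[X14→φ1] = [2, 4, 6, 4]
r5 m[X14→φ4] = [9, 3, 5, 4]
r5 m[X10→φ1] = [4, 5, 6, 2]
r5 m[X10→φ2] = [8, 9, 5, 5]
r5 m[X10→φ3] = [8, 12, 7, 5]
r5 m[X6→φ4] = [0, 0, 0, 0]
r5 m[X1→φ3] = [0, 0, 0, 0]
r5 m[X11→φ0] = [0, 0, 0, 0]
r5 m[X4→φ2] = [0, 0, 0, 0]
r6 m[φ0→X14] = [2, 0, 0, 2]
r6 m[φ0→X11] = [9, 7, 6, 8]
r6 m[φ1→X14] = [7, 3, 5, 2]
r6 m[φ1→X10] = [6, 8, 3, 4]
r6 m[φ2→X10] = [2, 4, 4, 1]
r6 m[φ2→X4] = [12, 9, 6, 10]
r6 m[φ3→X10] = [2, 1, 2, 1]
r6 m[φ3→X1] = [6, 7, 7, 7]
r6 m[φ4→X14] = [0, 4, 6, 2]
r6 m[φ4→X6] = [7, 6, 7, 10]
r6 m[X14→φ0] = [7, 7, 11, 4]
r6 m[X14→φ1] = [2, 4, 6, 4]
r6 m[X14→φ4] = [9, 3, 5, 4]
r6 m[X10→φ1] = [4, 5, 6, 2]
r6 m[X10→φ2] = [8, 9, 5, 5]
r6 m[X10→φ3] = [8, 12, 7, 5]
r6 m[X6→φ4] = [0, 0, 0, 0]
r6 m[X1→φ3] = [0, 0, 0, 0]
r6 m[X11→φ0] = [0, 0, 0, 0]
r6 m[X4→φ2] = [0, 0, 0, 0]
fixed point reached at round 6
traceback from X14: (X14=3, X10=3, X6=1, X1=0, X11=2, X4=2), score=6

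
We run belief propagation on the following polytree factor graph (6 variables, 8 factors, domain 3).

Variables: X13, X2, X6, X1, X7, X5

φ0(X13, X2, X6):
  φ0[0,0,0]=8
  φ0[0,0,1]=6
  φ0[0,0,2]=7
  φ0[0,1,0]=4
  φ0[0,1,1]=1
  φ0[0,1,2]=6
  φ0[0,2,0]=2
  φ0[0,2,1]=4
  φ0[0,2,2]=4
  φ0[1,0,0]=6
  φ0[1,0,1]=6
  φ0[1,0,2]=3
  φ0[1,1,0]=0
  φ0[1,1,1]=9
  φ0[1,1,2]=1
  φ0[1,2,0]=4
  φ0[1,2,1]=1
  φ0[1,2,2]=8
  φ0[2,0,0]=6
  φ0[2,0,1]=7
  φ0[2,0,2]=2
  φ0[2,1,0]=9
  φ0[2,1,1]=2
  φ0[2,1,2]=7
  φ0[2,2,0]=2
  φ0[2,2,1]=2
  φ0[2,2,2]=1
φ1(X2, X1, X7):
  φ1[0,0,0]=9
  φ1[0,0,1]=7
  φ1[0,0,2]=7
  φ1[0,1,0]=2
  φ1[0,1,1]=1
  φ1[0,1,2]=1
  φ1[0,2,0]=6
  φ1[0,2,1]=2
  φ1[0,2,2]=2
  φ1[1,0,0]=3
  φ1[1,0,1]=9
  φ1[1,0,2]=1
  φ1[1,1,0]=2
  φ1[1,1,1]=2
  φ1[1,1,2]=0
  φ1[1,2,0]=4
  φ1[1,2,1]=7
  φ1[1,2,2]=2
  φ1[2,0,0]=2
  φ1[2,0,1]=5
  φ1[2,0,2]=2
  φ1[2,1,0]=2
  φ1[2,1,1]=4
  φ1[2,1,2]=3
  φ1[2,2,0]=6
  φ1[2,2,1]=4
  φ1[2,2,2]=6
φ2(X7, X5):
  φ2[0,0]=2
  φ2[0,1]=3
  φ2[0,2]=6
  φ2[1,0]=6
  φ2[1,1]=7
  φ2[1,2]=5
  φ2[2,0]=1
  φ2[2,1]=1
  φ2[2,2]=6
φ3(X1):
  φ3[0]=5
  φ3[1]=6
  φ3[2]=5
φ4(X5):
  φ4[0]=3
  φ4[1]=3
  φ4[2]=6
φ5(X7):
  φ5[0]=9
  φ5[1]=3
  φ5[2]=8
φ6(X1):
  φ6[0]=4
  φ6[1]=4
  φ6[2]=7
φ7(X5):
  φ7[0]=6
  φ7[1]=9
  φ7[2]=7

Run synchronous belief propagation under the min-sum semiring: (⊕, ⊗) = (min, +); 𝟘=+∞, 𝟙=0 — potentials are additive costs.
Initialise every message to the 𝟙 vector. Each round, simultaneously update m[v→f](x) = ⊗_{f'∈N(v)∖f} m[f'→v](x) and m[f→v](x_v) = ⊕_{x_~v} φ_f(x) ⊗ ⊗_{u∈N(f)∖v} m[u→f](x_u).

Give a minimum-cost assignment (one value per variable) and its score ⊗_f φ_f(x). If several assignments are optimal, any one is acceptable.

assignment: (X13=1, X2=1, X6=0, X1=0, X7=2, X5=0); score = 28

init: all messages = 𝟙 over 3 values
r1 m[φ0→X13] = [1, 0, 1]
r1 m[φ0→X2] = [2, 0, 1]
r1 m[φ0→X6] = [0, 1, 1]
r1 m[φ1→X2] = [1, 0, 2]
r1 m[φ1→X1] = [1, 0, 2]
r1 m[φ1→X7] = [2, 1, 0]
r1 m[φ2→X7] = [2, 5, 1]
r1 m[φ2→X5] = [1, 1, 5]
r1 m[φ3→X1] = [5, 6, 5]
r1 m[φ4→X5] = [3, 3, 6]
r1 m[φ5→X7] = [9, 3, 8]
r1 m[φ6→X1] = [4, 4, 7]
r1 m[φ7→X5] = [6, 9, 7]
r1 m[X13→φ0] = [0, 0, 0]
r1 m[X2→φ0] = [0, 0, 0]
r1 m[X2→φ1] = [0, 0, 0]
r1 m[X6→φ0] = [0, 0, 0]
r1 m[X1→φ1] = [0, 0, 0]
r1 m[X1→φ3] = [0, 0, 0]
r1 m[X1→φ6] = [0, 0, 0]
r1 m[X7→φ1] = [0, 0, 0]
r1 m[X7→φ2] = [0, 0, 0]
r1 m[X7→φ5] = [0, 0, 0]
r1 m[X5→φ2] = [0, 0, 0]
r1 m[X5→φ4] = [0, 0, 0]
r1 m[X5→φ7] = [0, 0, 0]
r2 m[φ0→X13] = [1, 0, 1]
r2 m[φ0→X2] = [2, 0, 1]
r2 m[φ0→X6] = [0, 1, 1]
r2 m[φ1→X2] = [1, 0, 2]
r2 m[φ1→X1] = [1, 0, 2]
r2 m[φ1→X7] = [2, 1, 0]
r2 m[φ2→X7] = [2, 5, 1]
r2 m[φ2→X5] = [1, 1, 5]
r2 m[φ3→X1] = [5, 6, 5]
r2 m[φ4→X5] = [3, 3, 6]
r2 m[φ5→X7] = [9, 3, 8]
r2 m[φ6→X1] = [4, 4, 7]
r2 m[φ7→X5] = [6, 9, 7]
r2 m[X13→φ0] = [0, 0, 0]
r2 m[X2→φ0] = [1, 0, 2]
r2 m[X2→φ1] = [2, 0, 1]
r2 m[X6→φ0] = [0, 0, 0]
r2 m[X1→φ1] = [9, 10, 12]
r2 m[X1→φ3] = [5, 4, 9]
r2 m[X1→φ6] = [6, 6, 7]
r2 m[X7→φ1] = [11, 8, 9]
r2 m[X7→φ2] = [11, 4, 8]
r2 m[X7→φ5] = [4, 6, 1]
r2 m[X5→φ2] = [9, 12, 13]
r2 m[X5→φ4] = [7, 10, 12]
r2 m[X5→φ7] = [4, 4, 11]
r3 m[φ0→X13] = [1, 0, 2]
r3 m[φ0→X2] = [2, 0, 1]
r3 m[φ0→X6] = [0, 1, 1]
r3 m[φ1→X2] = [19, 19, 20]
r3 m[φ1→X1] = [10, 9, 11]
r3 m[φ1→X7] = [12, 12, 10]
r3 m[φ2→X7] = [11, 15, 10]
r3 m[φ2→X5] = [9, 9, 9]
r3 m[φ3→X1] = [5, 6, 5]
r3 m[φ4→X5] = [3, 3, 6]
r3 m[φ5→X7] = [9, 3, 8]
r3 m[φ6→X1] = [4, 4, 7]
r3 m[φ7→X5] = [6, 9, 7]
r3 m[X13→φ0] = [0, 0, 0]
r3 m[X2→φ0] = [1, 0, 2]
r3 m[X2→φ1] = [2, 0, 1]
r3 m[X6→φ0] = [0, 0, 0]
r3 m[X1→φ1] = [9, 10, 12]
r3 m[X1→φ3] = [5, 4, 9]
r3 m[X1→φ6] = [6, 6, 7]
r3 m[X7→φ1] = [11, 8, 9]
r3 m[X7→φ2] = [11, 4, 8]
r3 m[X7→φ5] = [4, 6, 1]
r3 m[X5→φ2] = [9, 12, 13]
r3 m[X5→φ4] = [7, 10, 12]
r3 m[X5→φ7] = [4, 4, 11]
r4 m[φ0→X13] = [1, 0, 2]
r4 m[φ0→X2] = [2, 0, 1]
r4 m[φ0→X6] = [0, 1, 1]
r4 m[φ1→X2] = [19, 19, 20]
r4 m[φ1→X1] = [10, 9, 11]
r4 m[φ1→X7] = [12, 12, 10]
r4 m[φ2→X7] = [11, 15, 10]
r4 m[φ2→X5] = [9, 9, 9]
r4 m[φ3→X1] = [5, 6, 5]
r4 m[φ4→X5] = [3, 3, 6]
r4 m[φ5→X7] = [9, 3, 8]
r4 m[φ6→X1] = [4, 4, 7]
r4 m[φ7→X5] = [6, 9, 7]
r4 m[X13→φ0] = [0, 0, 0]
r4 m[X2→φ0] = [19, 19, 20]
r4 m[X2→φ1] = [2, 0, 1]
r4 m[X6→φ0] = [0, 0, 0]
r4 m[X1→φ1] = [9, 10, 12]
r4 m[X1→φ3] = [14, 13, 18]
r4 m[X1→φ6] = [15, 15, 16]
r4 m[X7→φ1] = [20, 18, 18]
r4 m[X7→φ2] = [21, 15, 18]
r4 m[X7→φ5] = [23, 27, 20]
r4 m[X5→φ2] = [9, 12, 13]
r4 m[X5→φ4] = [15, 18, 16]
r4 m[X5→φ7] = [12, 12, 15]
r5 m[φ0→X13] = [20, 19, 21]
r5 m[φ0→X2] = [2, 0, 1]
r5 m[φ0→X6] = [19, 20, 20]
r5 m[φ1→X2] = [29, 28, 29]
r5 m[φ1→X1] = [19, 18, 20]
r5 m[φ1→X7] = [12, 12, 10]
r5 m[φ2→X7] = [11, 15, 10]
r5 m[φ2→X5] = [19, 19, 20]
r5 m[φ3→X1] = [5, 6, 5]
r5 m[φ4→X5] = [3, 3, 6]
r5 m[φ5→X7] = [9, 3, 8]
r5 m[φ6→X1] = [4, 4, 7]
r5 m[φ7→X5] = [6, 9, 7]
r5 m[X13→φ0] = [0, 0, 0]
r5 m[X2→φ0] = [19, 19, 20]
r5 m[X2→φ1] = [2, 0, 1]
r5 m[X6→φ0] = [0, 0, 0]
r5 m[X1→φ1] = [9, 10, 12]
r5 m[X1→φ3] = [14, 13, 18]
r5 m[X1→φ6] = [15, 15, 16]
r5 m[X7→φ1] = [20, 18, 18]
r5 m[X7→φ2] = [21, 15, 18]
r5 m[X7→φ5] = [23, 27, 20]
r5 m[X5→φ2] = [9, 12, 13]
r5 m[X5→φ4] = [15, 18, 16]
r5 m[X5→φ7] = [12, 12, 15]
r6 m[φ0→X13] = [20, 19, 21]
r6 m[φ0→X2] = [2, 0, 1]
r6 m[φ0→X6] = [19, 20, 20]
r6 m[φ1→X2] = [29, 28, 29]
r6 m[φ1→X1] = [19, 18, 20]
r6 m[φ1→X7] = [12, 12, 10]
r6 m[φ2→X7] = [11, 15, 10]
r6 m[φ2→X5] = [19, 19, 20]
r6 m[φ3→X1] = [5, 6, 5]
r6 m[φ4→X5] = [3, 3, 6]
r6 m[φ5→X7] = [9, 3, 8]
r6 m[φ6→X1] = [4, 4, 7]
r6 m[φ7→X5] = [6, 9, 7]
r6 m[X13→φ0] = [0, 0, 0]
r6 m[X2→φ0] = [29, 28, 29]
r6 m[X2→φ1] = [2, 0, 1]
r6 m[X6→φ0] = [0, 0, 0]
r6 m[X1→φ1] = [9, 10, 12]
r6 m[X1→φ3] = [23, 22, 27]
r6 m[X1→φ6] = [24, 24, 25]
r6 m[X7→φ1] = [20, 18, 18]
r6 m[X7→φ2] = [21, 15, 18]
r6 m[X7→φ5] = [23, 27, 20]
r6 m[X5→φ2] = [9, 12, 13]
r6 m[X5→φ4] = [25, 28, 27]
r6 m[X5→φ7] = [22, 22, 26]
r7 m[φ0→X13] = [29, 28, 30]
r7 m[φ0→X2] = [2, 0, 1]
r7 m[φ0→X6] = [28, 29, 29]
r7 m[φ1→X2] = [29, 28, 29]
r7 m[φ1→X1] = [19, 18, 20]
r7 m[φ1→X7] = [12, 12, 10]
r7 m[φ2→X7] = [11, 15, 10]
r7 m[φ2→X5] = [19, 19, 20]
r7 m[φ3→X1] = [5, 6, 5]
r7 m[φ4→X5] = [3, 3, 6]
r7 m[φ5→X7] = [9, 3, 8]
r7 m[φ6→X1] = [4, 4, 7]
r7 m[φ7→X5] = [6, 9, 7]
r7 m[X13→φ0] = [0, 0, 0]
r7 m[X2→φ0] = [29, 28, 29]
r7 m[X2→φ1] = [2, 0, 1]
r7 m[X6→φ0] = [0, 0, 0]
r7 m[X1→φ1] = [9, 10, 12]
r7 m[X1→φ3] = [23, 22, 27]
r7 m[X1→φ6] = [24, 24, 25]
r7 m[X7→φ1] = [20, 18, 18]
r7 m[X7→φ2] = [21, 15, 18]
r7 m[X7→φ5] = [23, 27, 20]
r7 m[X5→φ2] = [9, 12, 13]
r7 m[X5→φ4] = [25, 28, 27]
r7 m[X5→φ7] = [22, 22, 26]
r8 m[φ0→X13] = [29, 28, 30]
r8 m[φ0→X2] = [2, 0, 1]
r8 m[φ0→X6] = [28, 29, 29]
r8 m[φ1→X2] = [29, 28, 29]
r8 m[φ1→X1] = [19, 18, 20]
r8 m[φ1→X7] = [12, 12, 10]
r8 m[φ2→X7] = [11, 15, 10]
r8 m[φ2→X5] = [19, 19, 20]
r8 m[φ3→X1] = [5, 6, 5]
r8 m[φ4→X5] = [3, 3, 6]
r8 m[φ5→X7] = [9, 3, 8]
r8 m[φ6→X1] = [4, 4, 7]
r8 m[φ7→X5] = [6, 9, 7]
r8 m[X13→φ0] = [0, 0, 0]
r8 m[X2→φ0] = [29, 28, 29]
r8 m[X2→φ1] = [2, 0, 1]
r8 m[X6→φ0] = [0, 0, 0]
r8 m[X1→φ1] = [9, 10, 12]
r8 m[X1→φ3] = [23, 22, 27]
r8 m[X1→φ6] = [24, 24, 25]
r8 m[X7→φ1] = [20, 18, 18]
r8 m[X7→φ2] = [21, 15, 18]
r8 m[X7→φ5] = [23, 27, 20]
r8 m[X5→φ2] = [9, 12, 13]
r8 m[X5→φ4] = [25, 28, 27]
r8 m[X5→φ7] = [22, 22, 26]
fixed point reached at round 8
traceback from X13: (X13=1, X2=1, X6=0, X1=0, X7=2, X5=0), score=28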